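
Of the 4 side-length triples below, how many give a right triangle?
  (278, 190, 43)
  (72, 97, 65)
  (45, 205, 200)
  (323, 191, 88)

2

(278,190,43): 43+190 ≤ 278, not a triangle
(72,97,65): 65²+72² = 9409 = 97² → right
(45,205,200): 45²+200² = 42025 = 205² → right
(323,191,88): 88+191 ≤ 323, not a triangle
2 of the 4 are right.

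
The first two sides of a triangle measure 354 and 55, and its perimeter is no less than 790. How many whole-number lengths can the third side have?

28

Triangle inequality: 299 < x < 409. Perimeter ≥ 790 gives x ≥ 790 − 354 − 55 = 381.
So 381 ≤ x < 409; integers 381 through 408: 28 values.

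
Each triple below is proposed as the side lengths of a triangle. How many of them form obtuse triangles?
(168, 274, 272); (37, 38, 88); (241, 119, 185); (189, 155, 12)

(168,274,272): 168²+272² = 102208 > 75076 = 274² → acute
(37,38,88): 37+38 ≤ 88, not a triangle
(241,119,185): 119²+185² = 48386 < 58081 = 241² → obtuse
(189,155,12): 12+155 ≤ 189, not a triangle
1 of the 4 is obtuse.

1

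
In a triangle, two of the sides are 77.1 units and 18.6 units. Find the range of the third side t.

By the triangle inequality, t must be less than 77.1 + 18.6 = 95.7 and greater than |77.1 − 18.6| = 58.5.

58.5 < t < 95.7 (units)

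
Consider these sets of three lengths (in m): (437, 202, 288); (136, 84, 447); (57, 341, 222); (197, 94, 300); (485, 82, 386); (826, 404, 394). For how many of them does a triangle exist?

1

(202,288,437): 202+288 > 437 → valid
(84,136,447): 84+136 ≤ 447 → not valid
(57,222,341): 57+222 ≤ 341 → not valid
(94,197,300): 94+197 ≤ 300 → not valid
(82,386,485): 82+386 ≤ 485 → not valid
(394,404,826): 394+404 ≤ 826 → not valid
1 of the 6 triples forms a triangle.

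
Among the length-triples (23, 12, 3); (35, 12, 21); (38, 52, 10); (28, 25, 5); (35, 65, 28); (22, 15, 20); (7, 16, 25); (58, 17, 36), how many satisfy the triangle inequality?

(3,12,23): 3+12 ≤ 23 → not valid
(12,21,35): 12+21 ≤ 35 → not valid
(10,38,52): 10+38 ≤ 52 → not valid
(5,25,28): 5+25 > 28 → valid
(28,35,65): 28+35 ≤ 65 → not valid
(15,20,22): 15+20 > 22 → valid
(7,16,25): 7+16 ≤ 25 → not valid
(17,36,58): 17+36 ≤ 58 → not valid
2 of the 8 triples form a triangle.

2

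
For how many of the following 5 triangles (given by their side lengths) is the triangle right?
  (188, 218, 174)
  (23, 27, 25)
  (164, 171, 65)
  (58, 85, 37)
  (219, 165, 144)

(188,218,174): 174²+188² = 65620 > 47524 = 218² → acute
(23,27,25): 23²+25² = 1154 > 729 = 27² → acute
(164,171,65): 65²+164² = 31121 > 29241 = 171² → acute
(58,85,37): 37²+58² = 4733 < 7225 = 85² → obtuse
(219,165,144): 144²+165² = 47961 = 219² → right
1 of the 5 is right.

1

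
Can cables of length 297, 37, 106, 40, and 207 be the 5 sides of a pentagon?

Yes

A pentagon exists iff every side is shorter than the sum of the others — equivalently, the longest side is less than the sum of the rest.
Longest side 297 < 390 (sum of the remaining 4), so yes.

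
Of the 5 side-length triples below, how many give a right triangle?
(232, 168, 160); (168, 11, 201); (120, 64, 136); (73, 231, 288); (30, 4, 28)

(232,168,160): 160²+168² = 53824 = 232² → right
(168,11,201): 11+168 ≤ 201, not a triangle
(120,64,136): 64²+120² = 18496 = 136² → right
(73,231,288): 73²+231² = 58690 < 82944 = 288² → obtuse
(30,4,28): 4²+28² = 800 < 900 = 30² → obtuse
2 of the 5 are right.

2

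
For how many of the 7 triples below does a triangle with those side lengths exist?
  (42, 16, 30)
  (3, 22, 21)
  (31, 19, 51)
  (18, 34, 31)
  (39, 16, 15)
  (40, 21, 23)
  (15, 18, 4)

(16,30,42): 16+30 > 42 → valid
(3,21,22): 3+21 > 22 → valid
(19,31,51): 19+31 ≤ 51 → not valid
(18,31,34): 18+31 > 34 → valid
(15,16,39): 15+16 ≤ 39 → not valid
(21,23,40): 21+23 > 40 → valid
(4,15,18): 4+15 > 18 → valid
5 of the 7 triples form a triangle.

5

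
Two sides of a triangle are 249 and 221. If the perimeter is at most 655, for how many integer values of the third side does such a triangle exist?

157

Triangle inequality: 28 < x < 470. Perimeter ≤ 655 gives x ≤ 655 − 249 − 221 = 185.
So 28 < x ≤ 185; integers 29 through 185: 157 values.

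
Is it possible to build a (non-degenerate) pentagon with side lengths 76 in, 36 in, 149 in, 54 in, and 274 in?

Yes

A pentagon exists iff every side is shorter than the sum of the others — equivalently, the longest side is less than the sum of the rest.
Longest side 274 < 315 (sum of the remaining 4), so yes.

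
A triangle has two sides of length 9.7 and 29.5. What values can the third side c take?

19.8 < c < 39.2

By the triangle inequality, c must be less than 9.7 + 29.5 = 39.2 and greater than |9.7 − 29.5| = 19.8.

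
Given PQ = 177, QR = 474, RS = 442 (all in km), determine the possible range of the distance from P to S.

0 ≤ PS ≤ 1093 km

The maximum is all hops collinear in one direction: 177 + 474 + 442 = 1093.
The longest hop is 474; the others sum to 619. Since 474 ≤ 619, the path can fold back on itself completely, so the minimum distance is 0.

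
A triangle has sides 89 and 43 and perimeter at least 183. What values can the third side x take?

Triangle inequality alone gives 46 < x < 132.
The perimeter condition gives x ≥ 183 − 89 − 43 = 51.
Intersecting the two: 51 ≤ x < 132.

51 ≤ x < 132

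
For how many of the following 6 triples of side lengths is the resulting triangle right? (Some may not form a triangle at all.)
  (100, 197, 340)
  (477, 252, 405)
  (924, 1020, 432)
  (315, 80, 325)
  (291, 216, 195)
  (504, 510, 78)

5

(100,197,340): 100+197 ≤ 340, not a triangle
(477,252,405): 252²+405² = 227529 = 477² → right
(924,1020,432): 432²+924² = 1040400 = 1020² → right
(315,80,325): 80²+315² = 105625 = 325² → right
(291,216,195): 195²+216² = 84681 = 291² → right
(504,510,78): 78²+504² = 260100 = 510² → right
5 of the 6 are right.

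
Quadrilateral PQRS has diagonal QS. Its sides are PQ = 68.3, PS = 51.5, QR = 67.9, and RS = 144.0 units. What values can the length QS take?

76.1 < QS < 119.8

From triangle PQS: |68.3 − 51.5| < QS < 68.3 + 51.5, i.e. 16.8 < QS < 119.8.
From triangle RQS: 76.1 < QS < 211.9.
Both must hold, so QS lies in the intersection.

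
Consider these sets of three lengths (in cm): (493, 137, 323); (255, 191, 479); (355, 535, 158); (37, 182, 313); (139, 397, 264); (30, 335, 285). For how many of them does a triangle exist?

1

(137,323,493): 137+323 ≤ 493 → not valid
(191,255,479): 191+255 ≤ 479 → not valid
(158,355,535): 158+355 ≤ 535 → not valid
(37,182,313): 37+182 ≤ 313 → not valid
(139,264,397): 139+264 > 397 → valid
(30,285,335): 30+285 ≤ 335 → not valid
1 of the 6 triples forms a triangle.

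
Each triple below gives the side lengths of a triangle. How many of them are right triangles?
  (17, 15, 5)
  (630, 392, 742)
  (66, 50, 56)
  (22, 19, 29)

1

(17,15,5): 5²+15² = 250 < 289 = 17² → obtuse
(630,392,742): 392²+630² = 550564 = 742² → right
(66,50,56): 50²+56² = 5636 > 4356 = 66² → acute
(22,19,29): 19²+22² = 845 > 841 = 29² → acute
1 of the 4 is right.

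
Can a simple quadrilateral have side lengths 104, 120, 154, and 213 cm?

Yes

A quadrilateral exists iff every side is shorter than the sum of the others — equivalently, the longest side is less than the sum of the rest.
Longest side 213 < 378 (sum of the remaining 3), so yes.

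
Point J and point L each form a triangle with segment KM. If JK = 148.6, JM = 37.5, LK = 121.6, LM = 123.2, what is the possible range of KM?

From triangle JKM: |148.6 − 37.5| < KM < 148.6 + 37.5, i.e. 111.1 < KM < 186.1.
From triangle LKM: 1.6 < KM < 244.8.
Both must hold, so KM lies in the intersection.

111.1 < KM < 186.1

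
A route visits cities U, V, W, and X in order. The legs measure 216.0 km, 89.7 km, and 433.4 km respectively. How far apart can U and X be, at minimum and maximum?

The maximum is all hops collinear in one direction: 216.0 + 89.7 + 433.4 = 739.1.
The longest hop is 433.4; the others sum to 305.7. Folding the others back against it leaves at least 433.4 − 305.7 = 127.7.

127.7 ≤ UX ≤ 739.1 km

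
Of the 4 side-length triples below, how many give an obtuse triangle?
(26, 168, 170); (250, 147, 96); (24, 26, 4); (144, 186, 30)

1

(26,168,170): 26²+168² = 28900 = 170² → right
(250,147,96): 96+147 ≤ 250, not a triangle
(24,26,4): 4²+24² = 592 < 676 = 26² → obtuse
(144,186,30): 30+144 ≤ 186, not a triangle
1 of the 4 is obtuse.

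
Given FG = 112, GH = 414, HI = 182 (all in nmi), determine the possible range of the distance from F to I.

120 ≤ FI ≤ 708 nmi

The maximum is all hops collinear in one direction: 112 + 414 + 182 = 708.
The longest hop is 414; the others sum to 294. Folding the others back against it leaves at least 414 − 294 = 120.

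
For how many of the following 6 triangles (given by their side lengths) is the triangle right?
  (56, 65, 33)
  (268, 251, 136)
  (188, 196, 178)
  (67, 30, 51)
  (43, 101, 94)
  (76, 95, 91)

1

(56,65,33): 33²+56² = 4225 = 65² → right
(268,251,136): 136²+251² = 81497 > 71824 = 268² → acute
(188,196,178): 178²+188² = 67028 > 38416 = 196² → acute
(67,30,51): 30²+51² = 3501 < 4489 = 67² → obtuse
(43,101,94): 43²+94² = 10685 > 10201 = 101² → acute
(76,95,91): 76²+91² = 14057 > 9025 = 95² → acute
1 of the 6 is right.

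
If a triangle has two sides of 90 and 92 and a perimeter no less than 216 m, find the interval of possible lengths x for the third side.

34 ≤ x < 182

Triangle inequality alone gives 2 < x < 182.
The perimeter condition gives x ≥ 216 − 90 − 92 = 34.
Intersecting the two: 34 ≤ x < 182.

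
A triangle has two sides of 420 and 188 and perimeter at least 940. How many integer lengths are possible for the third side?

276

Triangle inequality: 232 < x < 608. Perimeter ≥ 940 gives x ≥ 940 − 420 − 188 = 332.
So 332 ≤ x < 608; integers 332 through 607: 276 values.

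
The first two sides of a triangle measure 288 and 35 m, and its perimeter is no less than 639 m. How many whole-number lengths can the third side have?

7

Triangle inequality: 253 < x < 323. Perimeter ≥ 639 gives x ≥ 639 − 288 − 35 = 316.
So 316 ≤ x < 323; integers 316 through 322: 7 values.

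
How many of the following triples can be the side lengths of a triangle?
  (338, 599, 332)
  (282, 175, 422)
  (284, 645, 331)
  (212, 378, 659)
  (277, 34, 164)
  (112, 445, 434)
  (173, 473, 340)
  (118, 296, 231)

5

(332,338,599): 332+338 > 599 → valid
(175,282,422): 175+282 > 422 → valid
(284,331,645): 284+331 ≤ 645 → not valid
(212,378,659): 212+378 ≤ 659 → not valid
(34,164,277): 34+164 ≤ 277 → not valid
(112,434,445): 112+434 > 445 → valid
(173,340,473): 173+340 > 473 → valid
(118,231,296): 118+231 > 296 → valid
5 of the 8 triples form a triangle.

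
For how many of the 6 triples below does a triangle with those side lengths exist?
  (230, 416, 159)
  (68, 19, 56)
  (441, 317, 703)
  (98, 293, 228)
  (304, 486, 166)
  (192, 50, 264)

3

(159,230,416): 159+230 ≤ 416 → not valid
(19,56,68): 19+56 > 68 → valid
(317,441,703): 317+441 > 703 → valid
(98,228,293): 98+228 > 293 → valid
(166,304,486): 166+304 ≤ 486 → not valid
(50,192,264): 50+192 ≤ 264 → not valid
3 of the 6 triples form a triangle.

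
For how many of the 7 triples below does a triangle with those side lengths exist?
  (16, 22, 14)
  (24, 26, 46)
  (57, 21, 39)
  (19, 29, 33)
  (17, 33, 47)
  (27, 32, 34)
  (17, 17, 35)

(14,16,22): 14+16 > 22 → valid
(24,26,46): 24+26 > 46 → valid
(21,39,57): 21+39 > 57 → valid
(19,29,33): 19+29 > 33 → valid
(17,33,47): 17+33 > 47 → valid
(27,32,34): 27+32 > 34 → valid
(17,17,35): 17+17 ≤ 35 → not valid
6 of the 7 triples form a triangle.

6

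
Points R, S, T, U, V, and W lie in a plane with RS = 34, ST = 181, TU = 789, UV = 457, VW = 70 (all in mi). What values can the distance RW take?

The maximum is all hops collinear in one direction: 34 + 181 + 789 + 457 + 70 = 1531.
The longest hop is 789; the others sum to 742. Folding the others back against it leaves at least 789 − 742 = 47.

47 ≤ RW ≤ 1531 mi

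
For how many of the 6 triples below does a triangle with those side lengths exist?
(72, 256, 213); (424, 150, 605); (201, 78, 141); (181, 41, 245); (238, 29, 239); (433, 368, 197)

(72,213,256): 72+213 > 256 → valid
(150,424,605): 150+424 ≤ 605 → not valid
(78,141,201): 78+141 > 201 → valid
(41,181,245): 41+181 ≤ 245 → not valid
(29,238,239): 29+238 > 239 → valid
(197,368,433): 197+368 > 433 → valid
4 of the 6 triples form a triangle.

4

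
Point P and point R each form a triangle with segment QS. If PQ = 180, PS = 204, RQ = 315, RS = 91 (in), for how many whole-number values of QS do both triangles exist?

From triangle PQS: 24 < QS < 384.
From triangle RQS: 224 < QS < 406.
Intersection: 224 < QS < 384, so integers 225 through 383: 159 values.

159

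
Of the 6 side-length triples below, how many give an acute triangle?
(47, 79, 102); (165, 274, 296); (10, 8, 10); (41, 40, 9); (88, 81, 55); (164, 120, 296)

3

(47,79,102): 47²+79² = 8450 < 10404 = 102² → obtuse
(165,274,296): 165²+274² = 102301 > 87616 = 296² → acute
(10,8,10): 8²+10² = 164 > 100 = 10² → acute
(41,40,9): 9²+40² = 1681 = 41² → right
(88,81,55): 55²+81² = 9586 > 7744 = 88² → acute
(164,120,296): 120+164 ≤ 296, not a triangle
3 of the 6 are acute.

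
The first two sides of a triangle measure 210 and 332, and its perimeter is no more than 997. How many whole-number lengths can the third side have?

Triangle inequality: 122 < x < 542. Perimeter ≤ 997 gives x ≤ 997 − 210 − 332 = 455.
So 122 < x ≤ 455; integers 123 through 455: 333 values.

333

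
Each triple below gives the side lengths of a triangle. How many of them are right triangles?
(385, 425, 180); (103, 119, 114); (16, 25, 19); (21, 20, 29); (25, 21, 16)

(385,425,180): 180²+385² = 180625 = 425² → right
(103,119,114): 103²+114² = 23605 > 14161 = 119² → acute
(16,25,19): 16²+19² = 617 < 625 = 25² → obtuse
(21,20,29): 20²+21² = 841 = 29² → right
(25,21,16): 16²+21² = 697 > 625 = 25² → acute
2 of the 5 are right.

2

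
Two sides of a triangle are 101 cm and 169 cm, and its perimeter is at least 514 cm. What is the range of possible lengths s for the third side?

244 ≤ s < 270

Triangle inequality alone gives 68 < s < 270.
The perimeter condition gives s ≥ 514 − 101 − 169 = 244.
Intersecting the two: 244 ≤ s < 270.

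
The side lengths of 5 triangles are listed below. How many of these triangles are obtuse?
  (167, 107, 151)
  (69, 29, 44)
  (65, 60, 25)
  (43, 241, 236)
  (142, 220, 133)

3

(167,107,151): 107²+151² = 34250 > 27889 = 167² → acute
(69,29,44): 29²+44² = 2777 < 4761 = 69² → obtuse
(65,60,25): 25²+60² = 4225 = 65² → right
(43,241,236): 43²+236² = 57545 < 58081 = 241² → obtuse
(142,220,133): 133²+142² = 37853 < 48400 = 220² → obtuse
3 of the 5 are obtuse.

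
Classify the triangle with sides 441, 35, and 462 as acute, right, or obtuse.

obtuse

Compare the square of the longest side to the sum of squares of the other two: 35² + 441² = 195706 < 213444 = 462².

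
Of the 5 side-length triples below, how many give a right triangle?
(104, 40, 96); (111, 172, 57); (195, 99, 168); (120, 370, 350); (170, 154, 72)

(104,40,96): 40²+96² = 10816 = 104² → right
(111,172,57): 57+111 ≤ 172, not a triangle
(195,99,168): 99²+168² = 38025 = 195² → right
(120,370,350): 120²+350² = 136900 = 370² → right
(170,154,72): 72²+154² = 28900 = 170² → right
4 of the 5 are right.

4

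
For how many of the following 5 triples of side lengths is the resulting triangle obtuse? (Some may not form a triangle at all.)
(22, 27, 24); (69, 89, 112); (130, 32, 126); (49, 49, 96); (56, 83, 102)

(22,27,24): 22²+24² = 1060 > 729 = 27² → acute
(69,89,112): 69²+89² = 12682 > 12544 = 112² → acute
(130,32,126): 32²+126² = 16900 = 130² → right
(49,49,96): 49²+49² = 4802 < 9216 = 96² → obtuse
(56,83,102): 56²+83² = 10025 < 10404 = 102² → obtuse
2 of the 5 are obtuse.

2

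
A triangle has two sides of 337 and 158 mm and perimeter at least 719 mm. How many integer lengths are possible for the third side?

271

Triangle inequality: 179 < x < 495. Perimeter ≥ 719 gives x ≥ 719 − 337 − 158 = 224.
So 224 ≤ x < 495; integers 224 through 494: 271 values.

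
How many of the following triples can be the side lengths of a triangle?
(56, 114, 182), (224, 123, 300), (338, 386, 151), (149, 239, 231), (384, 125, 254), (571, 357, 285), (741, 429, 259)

4

(56,114,182): 56+114 ≤ 182 → not valid
(123,224,300): 123+224 > 300 → valid
(151,338,386): 151+338 > 386 → valid
(149,231,239): 149+231 > 239 → valid
(125,254,384): 125+254 ≤ 384 → not valid
(285,357,571): 285+357 > 571 → valid
(259,429,741): 259+429 ≤ 741 → not valid
4 of the 7 triples form a triangle.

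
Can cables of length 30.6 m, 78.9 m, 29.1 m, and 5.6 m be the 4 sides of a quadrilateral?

No

For a quadrilateral, each side must be shorter than the sum of the others.
Here the longest side is 78.9, but the remaining 3 sides sum to only 65.3.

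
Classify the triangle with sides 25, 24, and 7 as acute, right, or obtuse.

Compare the square of the longest side to the sum of squares of the other two: 7² + 24² = 625 = 25².

right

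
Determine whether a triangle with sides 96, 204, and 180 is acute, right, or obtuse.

Compare the square of the longest side to the sum of squares of the other two: 96² + 180² = 41616 = 204².

right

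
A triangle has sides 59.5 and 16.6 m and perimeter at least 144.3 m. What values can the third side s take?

68.2 ≤ s < 76.1 m

Triangle inequality alone gives 42.9 < s < 76.1.
The perimeter condition gives s ≥ 144.3 − 59.5 − 16.6 = 68.2.
Intersecting the two: 68.2 ≤ s < 76.1.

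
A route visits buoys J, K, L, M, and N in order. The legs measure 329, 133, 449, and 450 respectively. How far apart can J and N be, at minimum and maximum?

0 ≤ JN ≤ 1361

The maximum is all hops collinear in one direction: 329 + 133 + 449 + 450 = 1361.
The longest hop is 450; the others sum to 911. Since 450 ≤ 911, the path can fold back on itself completely, so the minimum distance is 0.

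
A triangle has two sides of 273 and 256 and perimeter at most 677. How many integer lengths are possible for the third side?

131

Triangle inequality: 17 < x < 529. Perimeter ≤ 677 gives x ≤ 677 − 273 − 256 = 148.
So 17 < x ≤ 148; integers 18 through 148: 131 values.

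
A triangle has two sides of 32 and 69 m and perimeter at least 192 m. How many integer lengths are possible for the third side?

Triangle inequality: 37 < x < 101. Perimeter ≥ 192 gives x ≥ 192 − 32 − 69 = 91.
So 91 ≤ x < 101; integers 91 through 100: 10 values.

10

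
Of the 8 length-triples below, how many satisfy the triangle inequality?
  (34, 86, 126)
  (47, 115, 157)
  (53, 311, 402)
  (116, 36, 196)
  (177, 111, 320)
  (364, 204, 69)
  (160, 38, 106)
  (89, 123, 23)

1

(34,86,126): 34+86 ≤ 126 → not valid
(47,115,157): 47+115 > 157 → valid
(53,311,402): 53+311 ≤ 402 → not valid
(36,116,196): 36+116 ≤ 196 → not valid
(111,177,320): 111+177 ≤ 320 → not valid
(69,204,364): 69+204 ≤ 364 → not valid
(38,106,160): 38+106 ≤ 160 → not valid
(23,89,123): 23+89 ≤ 123 → not valid
1 of the 8 triples forms a triangle.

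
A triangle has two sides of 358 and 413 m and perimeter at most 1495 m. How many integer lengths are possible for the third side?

Triangle inequality: 55 < x < 771. Perimeter ≤ 1495 gives x ≤ 1495 − 358 − 413 = 724.
So 55 < x ≤ 724; integers 56 through 724: 669 values.

669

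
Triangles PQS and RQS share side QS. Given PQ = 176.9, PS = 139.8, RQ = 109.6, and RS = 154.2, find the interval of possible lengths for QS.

From triangle PQS: |176.9 − 139.8| < QS < 176.9 + 139.8, i.e. 37.1 < QS < 316.7.
From triangle RQS: 44.6 < QS < 263.8.
Both must hold, so QS lies in the intersection.

44.6 < QS < 263.8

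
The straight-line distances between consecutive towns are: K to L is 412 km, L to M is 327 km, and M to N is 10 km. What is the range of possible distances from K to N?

75 ≤ KN ≤ 749 km

The maximum is all hops collinear in one direction: 412 + 327 + 10 = 749.
The longest hop is 412; the others sum to 337. Folding the others back against it leaves at least 412 − 337 = 75.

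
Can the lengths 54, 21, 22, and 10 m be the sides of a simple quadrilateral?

No

For a quadrilateral, each side must be shorter than the sum of the others.
Here the longest side is 54, but the remaining 3 sides sum to only 53.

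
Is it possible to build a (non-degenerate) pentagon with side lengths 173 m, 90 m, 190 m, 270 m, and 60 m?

A pentagon exists iff every side is shorter than the sum of the others — equivalently, the longest side is less than the sum of the rest.
Longest side 270 < 513 (sum of the remaining 4), so yes.

Yes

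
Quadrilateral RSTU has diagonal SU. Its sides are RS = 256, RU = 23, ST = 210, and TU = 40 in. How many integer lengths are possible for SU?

From triangle RSU: 233 < SU < 279.
From triangle TSU: 170 < SU < 250.
Intersection: 233 < SU < 250, so integers 234 through 249: 16 values.

16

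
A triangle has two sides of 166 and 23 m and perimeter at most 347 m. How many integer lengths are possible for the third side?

15

Triangle inequality: 143 < x < 189. Perimeter ≤ 347 gives x ≤ 347 − 166 − 23 = 158.
So 143 < x ≤ 158; integers 144 through 158: 15 values.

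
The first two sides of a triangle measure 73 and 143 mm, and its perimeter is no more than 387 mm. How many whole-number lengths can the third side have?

Triangle inequality: 70 < x < 216. Perimeter ≤ 387 gives x ≤ 387 − 73 − 143 = 171.
So 70 < x ≤ 171; integers 71 through 171: 101 values.

101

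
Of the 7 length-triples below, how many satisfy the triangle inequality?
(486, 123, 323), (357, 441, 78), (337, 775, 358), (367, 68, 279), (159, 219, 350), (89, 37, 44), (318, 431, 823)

1

(123,323,486): 123+323 ≤ 486 → not valid
(78,357,441): 78+357 ≤ 441 → not valid
(337,358,775): 337+358 ≤ 775 → not valid
(68,279,367): 68+279 ≤ 367 → not valid
(159,219,350): 159+219 > 350 → valid
(37,44,89): 37+44 ≤ 89 → not valid
(318,431,823): 318+431 ≤ 823 → not valid
1 of the 7 triples forms a triangle.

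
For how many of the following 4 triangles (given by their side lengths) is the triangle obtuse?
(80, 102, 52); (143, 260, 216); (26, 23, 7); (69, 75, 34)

3

(80,102,52): 52²+80² = 9104 < 10404 = 102² → obtuse
(143,260,216): 143²+216² = 67105 < 67600 = 260² → obtuse
(26,23,7): 7²+23² = 578 < 676 = 26² → obtuse
(69,75,34): 34²+69² = 5917 > 5625 = 75² → acute
3 of the 4 are obtuse.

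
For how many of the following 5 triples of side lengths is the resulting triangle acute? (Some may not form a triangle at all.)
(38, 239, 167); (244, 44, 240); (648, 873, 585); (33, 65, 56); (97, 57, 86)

1

(38,239,167): 38+167 ≤ 239, not a triangle
(244,44,240): 44²+240² = 59536 = 244² → right
(648,873,585): 585²+648² = 762129 = 873² → right
(33,65,56): 33²+56² = 4225 = 65² → right
(97,57,86): 57²+86² = 10645 > 9409 = 97² → acute
1 of the 5 is acute.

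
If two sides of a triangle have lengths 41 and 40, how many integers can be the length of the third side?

79

The third side lies in the open interval (1, 81).
Integers from 2 to 80 inclusive: 80 − 2 + 1 = 79.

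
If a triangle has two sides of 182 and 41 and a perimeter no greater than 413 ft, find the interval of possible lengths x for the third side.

141 < x ≤ 190 ft

Triangle inequality alone gives 141 < x < 223.
The perimeter condition gives x ≤ 413 − 182 − 41 = 190.
Intersecting the two: 141 < x ≤ 190.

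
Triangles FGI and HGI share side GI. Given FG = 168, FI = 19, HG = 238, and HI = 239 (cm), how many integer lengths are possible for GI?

37

From triangle FGI: 149 < GI < 187.
From triangle HGI: 1 < GI < 477.
Intersection: 149 < GI < 187, so integers 150 through 186: 37 values.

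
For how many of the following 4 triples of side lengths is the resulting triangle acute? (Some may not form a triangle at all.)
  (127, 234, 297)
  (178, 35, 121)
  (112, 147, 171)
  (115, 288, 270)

(127,234,297): 127²+234² = 70885 < 88209 = 297² → obtuse
(178,35,121): 35+121 ≤ 178, not a triangle
(112,147,171): 112²+147² = 34153 > 29241 = 171² → acute
(115,288,270): 115²+270² = 86125 > 82944 = 288² → acute
2 of the 4 are acute.

2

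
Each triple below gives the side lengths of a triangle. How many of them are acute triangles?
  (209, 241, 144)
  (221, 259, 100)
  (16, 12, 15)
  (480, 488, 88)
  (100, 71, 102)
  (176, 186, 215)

(209,241,144): 144²+209² = 64417 > 58081 = 241² → acute
(221,259,100): 100²+221² = 58841 < 67081 = 259² → obtuse
(16,12,15): 12²+15² = 369 > 256 = 16² → acute
(480,488,88): 88²+480² = 238144 = 488² → right
(100,71,102): 71²+100² = 15041 > 10404 = 102² → acute
(176,186,215): 176²+186² = 65572 > 46225 = 215² → acute
4 of the 6 are acute.

4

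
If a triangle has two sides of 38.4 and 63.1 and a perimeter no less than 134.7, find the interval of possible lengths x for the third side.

33.2 ≤ x < 101.5

Triangle inequality alone gives 24.7 < x < 101.5.
The perimeter condition gives x ≥ 134.7 − 38.4 − 63.1 = 33.2.
Intersecting the two: 33.2 ≤ x < 101.5.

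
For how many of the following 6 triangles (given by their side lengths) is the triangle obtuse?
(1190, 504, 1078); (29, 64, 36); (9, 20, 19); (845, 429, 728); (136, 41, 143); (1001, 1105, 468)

(1190,504,1078): 504²+1078² = 1416100 = 1190² → right
(29,64,36): 29²+36² = 2137 < 4096 = 64² → obtuse
(9,20,19): 9²+19² = 442 > 400 = 20² → acute
(845,429,728): 429²+728² = 714025 = 845² → right
(136,41,143): 41²+136² = 20177 < 20449 = 143² → obtuse
(1001,1105,468): 468²+1001² = 1221025 = 1105² → right
2 of the 6 are obtuse.

2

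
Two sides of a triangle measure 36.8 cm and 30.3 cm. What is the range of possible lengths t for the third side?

6.5 < t < 67.1 (cm)

By the triangle inequality, t must be less than 36.8 + 30.3 = 67.1 and greater than |36.8 − 30.3| = 6.5.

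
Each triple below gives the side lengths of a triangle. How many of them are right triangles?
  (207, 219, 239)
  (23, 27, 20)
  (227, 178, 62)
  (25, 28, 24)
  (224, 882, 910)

1

(207,219,239): 207²+219² = 90810 > 57121 = 239² → acute
(23,27,20): 20²+23² = 929 > 729 = 27² → acute
(227,178,62): 62²+178² = 35528 < 51529 = 227² → obtuse
(25,28,24): 24²+25² = 1201 > 784 = 28² → acute
(224,882,910): 224²+882² = 828100 = 910² → right
1 of the 5 is right.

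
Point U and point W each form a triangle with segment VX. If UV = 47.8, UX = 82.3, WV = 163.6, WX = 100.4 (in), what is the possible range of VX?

From triangle UVX: |47.8 − 82.3| < VX < 47.8 + 82.3, i.e. 34.5 < VX < 130.1.
From triangle WVX: 63.2 < VX < 264.0.
Both must hold, so VX lies in the intersection.

63.2 < VX < 130.1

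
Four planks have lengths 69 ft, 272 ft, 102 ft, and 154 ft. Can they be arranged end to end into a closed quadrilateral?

A quadrilateral exists iff every side is shorter than the sum of the others — equivalently, the longest side is less than the sum of the rest.
Longest side 272 < 325 (sum of the remaining 3), so yes.

Yes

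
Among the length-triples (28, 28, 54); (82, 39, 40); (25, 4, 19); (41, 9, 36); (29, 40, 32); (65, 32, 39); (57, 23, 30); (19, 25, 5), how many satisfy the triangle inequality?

(28,28,54): 28+28 > 54 → valid
(39,40,82): 39+40 ≤ 82 → not valid
(4,19,25): 4+19 ≤ 25 → not valid
(9,36,41): 9+36 > 41 → valid
(29,32,40): 29+32 > 40 → valid
(32,39,65): 32+39 > 65 → valid
(23,30,57): 23+30 ≤ 57 → not valid
(5,19,25): 5+19 ≤ 25 → not valid
4 of the 8 triples form a triangle.

4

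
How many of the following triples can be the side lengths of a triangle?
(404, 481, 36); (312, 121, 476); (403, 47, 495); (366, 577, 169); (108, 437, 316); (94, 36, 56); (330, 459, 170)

(36,404,481): 36+404 ≤ 481 → not valid
(121,312,476): 121+312 ≤ 476 → not valid
(47,403,495): 47+403 ≤ 495 → not valid
(169,366,577): 169+366 ≤ 577 → not valid
(108,316,437): 108+316 ≤ 437 → not valid
(36,56,94): 36+56 ≤ 94 → not valid
(170,330,459): 170+330 > 459 → valid
1 of the 7 triples forms a triangle.

1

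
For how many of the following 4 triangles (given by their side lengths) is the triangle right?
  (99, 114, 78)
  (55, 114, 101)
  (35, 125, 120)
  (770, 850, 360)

(99,114,78): 78²+99² = 15885 > 12996 = 114² → acute
(55,114,101): 55²+101² = 13226 > 12996 = 114² → acute
(35,125,120): 35²+120² = 15625 = 125² → right
(770,850,360): 360²+770² = 722500 = 850² → right
2 of the 4 are right.

2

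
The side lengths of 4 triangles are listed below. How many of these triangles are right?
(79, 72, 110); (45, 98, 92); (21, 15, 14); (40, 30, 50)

1

(79,72,110): 72²+79² = 11425 < 12100 = 110² → obtuse
(45,98,92): 45²+92² = 10489 > 9604 = 98² → acute
(21,15,14): 14²+15² = 421 < 441 = 21² → obtuse
(40,30,50): 30²+40² = 2500 = 50² → right
1 of the 4 is right.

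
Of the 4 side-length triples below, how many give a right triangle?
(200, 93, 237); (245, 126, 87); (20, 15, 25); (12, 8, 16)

(200,93,237): 93²+200² = 48649 < 56169 = 237² → obtuse
(245,126,87): 87+126 ≤ 245, not a triangle
(20,15,25): 15²+20² = 625 = 25² → right
(12,8,16): 8²+12² = 208 < 256 = 16² → obtuse
1 of the 4 is right.

1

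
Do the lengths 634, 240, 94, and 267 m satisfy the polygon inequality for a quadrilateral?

For a quadrilateral, each side must be shorter than the sum of the others.
Here the longest side is 634, but the remaining 3 sides sum to only 601.

No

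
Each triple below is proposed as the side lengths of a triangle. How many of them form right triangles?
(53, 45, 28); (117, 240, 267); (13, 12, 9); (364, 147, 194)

(53,45,28): 28²+45² = 2809 = 53² → right
(117,240,267): 117²+240² = 71289 = 267² → right
(13,12,9): 9²+12² = 225 > 169 = 13² → acute
(364,147,194): 147+194 ≤ 364, not a triangle
2 of the 4 are right.

2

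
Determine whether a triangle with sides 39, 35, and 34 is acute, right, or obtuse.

Compare the square of the longest side to the sum of squares of the other two: 34² + 35² = 2381 > 1521 = 39².

acute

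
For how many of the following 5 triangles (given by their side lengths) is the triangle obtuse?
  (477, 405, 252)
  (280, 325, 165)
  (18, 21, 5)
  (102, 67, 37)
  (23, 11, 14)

3

(477,405,252): 252²+405² = 227529 = 477² → right
(280,325,165): 165²+280² = 105625 = 325² → right
(18,21,5): 5²+18² = 349 < 441 = 21² → obtuse
(102,67,37): 37²+67² = 5858 < 10404 = 102² → obtuse
(23,11,14): 11²+14² = 317 < 529 = 23² → obtuse
3 of the 5 are obtuse.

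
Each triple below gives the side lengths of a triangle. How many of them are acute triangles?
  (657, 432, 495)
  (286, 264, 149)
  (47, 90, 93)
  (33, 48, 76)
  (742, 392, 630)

2

(657,432,495): 432²+495² = 431649 = 657² → right
(286,264,149): 149²+264² = 91897 > 81796 = 286² → acute
(47,90,93): 47²+90² = 10309 > 8649 = 93² → acute
(33,48,76): 33²+48² = 3393 < 5776 = 76² → obtuse
(742,392,630): 392²+630² = 550564 = 742² → right
2 of the 5 are acute.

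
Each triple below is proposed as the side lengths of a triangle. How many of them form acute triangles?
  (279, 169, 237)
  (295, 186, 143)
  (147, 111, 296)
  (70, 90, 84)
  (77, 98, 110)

(279,169,237): 169²+237² = 84730 > 77841 = 279² → acute
(295,186,143): 143²+186² = 55045 < 87025 = 295² → obtuse
(147,111,296): 111+147 ≤ 296, not a triangle
(70,90,84): 70²+84² = 11956 > 8100 = 90² → acute
(77,98,110): 77²+98² = 15533 > 12100 = 110² → acute
3 of the 5 are acute.

3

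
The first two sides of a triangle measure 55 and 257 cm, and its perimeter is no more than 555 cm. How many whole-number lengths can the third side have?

Triangle inequality: 202 < x < 312. Perimeter ≤ 555 gives x ≤ 555 − 55 − 257 = 243.
So 202 < x ≤ 243; integers 203 through 243: 41 values.

41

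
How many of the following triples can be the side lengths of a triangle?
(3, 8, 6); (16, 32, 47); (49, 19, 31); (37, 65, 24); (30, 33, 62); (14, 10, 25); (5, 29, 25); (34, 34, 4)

(3,6,8): 3+6 > 8 → valid
(16,32,47): 16+32 > 47 → valid
(19,31,49): 19+31 > 49 → valid
(24,37,65): 24+37 ≤ 65 → not valid
(30,33,62): 30+33 > 62 → valid
(10,14,25): 10+14 ≤ 25 → not valid
(5,25,29): 5+25 > 29 → valid
(4,34,34): 4+34 > 34 → valid
6 of the 8 triples form a triangle.

6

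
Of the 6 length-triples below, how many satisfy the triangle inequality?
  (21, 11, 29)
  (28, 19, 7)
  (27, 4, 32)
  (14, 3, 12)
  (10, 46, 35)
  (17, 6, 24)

(11,21,29): 11+21 > 29 → valid
(7,19,28): 7+19 ≤ 28 → not valid
(4,27,32): 4+27 ≤ 32 → not valid
(3,12,14): 3+12 > 14 → valid
(10,35,46): 10+35 ≤ 46 → not valid
(6,17,24): 6+17 ≤ 24 → not valid
2 of the 6 triples form a triangle.

2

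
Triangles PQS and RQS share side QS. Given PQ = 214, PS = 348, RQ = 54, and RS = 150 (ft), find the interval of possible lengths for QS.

134 < QS < 204

From triangle PQS: |214 − 348| < QS < 214 + 348, i.e. 134 < QS < 562.
From triangle RQS: 96 < QS < 204.
Both must hold, so QS lies in the intersection.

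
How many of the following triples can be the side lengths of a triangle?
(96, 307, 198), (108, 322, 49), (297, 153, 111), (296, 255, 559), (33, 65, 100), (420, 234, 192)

(96,198,307): 96+198 ≤ 307 → not valid
(49,108,322): 49+108 ≤ 322 → not valid
(111,153,297): 111+153 ≤ 297 → not valid
(255,296,559): 255+296 ≤ 559 → not valid
(33,65,100): 33+65 ≤ 100 → not valid
(192,234,420): 192+234 > 420 → valid
1 of the 6 triples forms a triangle.

1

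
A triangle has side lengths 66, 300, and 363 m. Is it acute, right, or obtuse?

Compare the square of the longest side to the sum of squares of the other two: 66² + 300² = 94356 < 131769 = 363².

obtuse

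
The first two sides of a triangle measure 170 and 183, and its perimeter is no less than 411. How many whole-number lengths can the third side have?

295

Triangle inequality: 13 < x < 353. Perimeter ≥ 411 gives x ≥ 411 − 170 − 183 = 58.
So 58 ≤ x < 353; integers 58 through 352: 295 values.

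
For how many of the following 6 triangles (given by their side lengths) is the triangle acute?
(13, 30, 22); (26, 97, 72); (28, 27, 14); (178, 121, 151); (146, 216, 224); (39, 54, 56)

(13,30,22): 13²+22² = 653 < 900 = 30² → obtuse
(26,97,72): 26²+72² = 5860 < 9409 = 97² → obtuse
(28,27,14): 14²+27² = 925 > 784 = 28² → acute
(178,121,151): 121²+151² = 37442 > 31684 = 178² → acute
(146,216,224): 146²+216² = 67972 > 50176 = 224² → acute
(39,54,56): 39²+54² = 4437 > 3136 = 56² → acute
4 of the 6 are acute.

4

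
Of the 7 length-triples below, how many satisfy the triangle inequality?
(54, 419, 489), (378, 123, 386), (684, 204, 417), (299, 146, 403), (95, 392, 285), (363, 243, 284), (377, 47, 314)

3

(54,419,489): 54+419 ≤ 489 → not valid
(123,378,386): 123+378 > 386 → valid
(204,417,684): 204+417 ≤ 684 → not valid
(146,299,403): 146+299 > 403 → valid
(95,285,392): 95+285 ≤ 392 → not valid
(243,284,363): 243+284 > 363 → valid
(47,314,377): 47+314 ≤ 377 → not valid
3 of the 7 triples form a triangle.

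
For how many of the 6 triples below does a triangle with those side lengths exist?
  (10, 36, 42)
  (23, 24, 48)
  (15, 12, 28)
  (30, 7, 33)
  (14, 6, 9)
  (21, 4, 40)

(10,36,42): 10+36 > 42 → valid
(23,24,48): 23+24 ≤ 48 → not valid
(12,15,28): 12+15 ≤ 28 → not valid
(7,30,33): 7+30 > 33 → valid
(6,9,14): 6+9 > 14 → valid
(4,21,40): 4+21 ≤ 40 → not valid
3 of the 6 triples form a triangle.

3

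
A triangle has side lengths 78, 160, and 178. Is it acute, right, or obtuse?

Compare the square of the longest side to the sum of squares of the other two: 78² + 160² = 31684 = 178².

right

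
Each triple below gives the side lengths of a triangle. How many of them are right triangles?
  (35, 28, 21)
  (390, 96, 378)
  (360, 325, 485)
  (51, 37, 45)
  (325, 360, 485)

(35,28,21): 21²+28² = 1225 = 35² → right
(390,96,378): 96²+378² = 152100 = 390² → right
(360,325,485): 325²+360² = 235225 = 485² → right
(51,37,45): 37²+45² = 3394 > 2601 = 51² → acute
(325,360,485): 325²+360² = 235225 = 485² → right
4 of the 5 are right.

4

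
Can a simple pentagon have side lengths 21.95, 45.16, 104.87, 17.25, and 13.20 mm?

No

For a pentagon, each side must be shorter than the sum of the others.
Here the longest side is 104.87, but the remaining 4 sides sum to only 97.56.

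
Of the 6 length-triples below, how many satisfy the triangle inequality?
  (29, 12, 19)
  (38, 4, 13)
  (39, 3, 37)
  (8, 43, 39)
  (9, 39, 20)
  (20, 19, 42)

3

(12,19,29): 12+19 > 29 → valid
(4,13,38): 4+13 ≤ 38 → not valid
(3,37,39): 3+37 > 39 → valid
(8,39,43): 8+39 > 43 → valid
(9,20,39): 9+20 ≤ 39 → not valid
(19,20,42): 19+20 ≤ 42 → not valid
3 of the 6 triples form a triangle.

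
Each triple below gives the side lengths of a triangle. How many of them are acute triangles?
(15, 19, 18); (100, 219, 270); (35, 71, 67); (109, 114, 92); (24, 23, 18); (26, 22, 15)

(15,19,18): 15²+18² = 549 > 361 = 19² → acute
(100,219,270): 100²+219² = 57961 < 72900 = 270² → obtuse
(35,71,67): 35²+67² = 5714 > 5041 = 71² → acute
(109,114,92): 92²+109² = 20345 > 12996 = 114² → acute
(24,23,18): 18²+23² = 853 > 576 = 24² → acute
(26,22,15): 15²+22² = 709 > 676 = 26² → acute
5 of the 6 are acute.

5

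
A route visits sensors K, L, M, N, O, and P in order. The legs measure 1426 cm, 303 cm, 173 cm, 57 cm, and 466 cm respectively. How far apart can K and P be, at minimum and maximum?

427 ≤ KP ≤ 2425 cm

The maximum is all hops collinear in one direction: 1426 + 303 + 173 + 57 + 466 = 2425.
The longest hop is 1426; the others sum to 999. Folding the others back against it leaves at least 1426 − 999 = 427.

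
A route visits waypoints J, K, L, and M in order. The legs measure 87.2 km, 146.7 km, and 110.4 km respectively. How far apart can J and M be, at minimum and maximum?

The maximum is all hops collinear in one direction: 87.2 + 146.7 + 110.4 = 344.3.
The longest hop is 146.7; the others sum to 197.6. Since 146.7 ≤ 197.6, the path can fold back on itself completely, so the minimum distance is 0.

0 ≤ JM ≤ 344.3 km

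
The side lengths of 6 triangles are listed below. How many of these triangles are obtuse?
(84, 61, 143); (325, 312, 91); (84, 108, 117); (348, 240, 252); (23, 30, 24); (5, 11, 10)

(84,61,143): 61²+84² = 10777 < 20449 = 143² → obtuse
(325,312,91): 91²+312² = 105625 = 325² → right
(84,108,117): 84²+108² = 18720 > 13689 = 117² → acute
(348,240,252): 240²+252² = 121104 = 348² → right
(23,30,24): 23²+24² = 1105 > 900 = 30² → acute
(5,11,10): 5²+10² = 125 > 121 = 11² → acute
1 of the 6 is obtuse.

1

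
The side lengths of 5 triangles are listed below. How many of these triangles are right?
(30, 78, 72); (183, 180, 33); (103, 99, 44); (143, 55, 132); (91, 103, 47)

(30,78,72): 30²+72² = 6084 = 78² → right
(183,180,33): 33²+180² = 33489 = 183² → right
(103,99,44): 44²+99² = 11737 > 10609 = 103² → acute
(143,55,132): 55²+132² = 20449 = 143² → right
(91,103,47): 47²+91² = 10490 < 10609 = 103² → obtuse
3 of the 5 are right.

3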